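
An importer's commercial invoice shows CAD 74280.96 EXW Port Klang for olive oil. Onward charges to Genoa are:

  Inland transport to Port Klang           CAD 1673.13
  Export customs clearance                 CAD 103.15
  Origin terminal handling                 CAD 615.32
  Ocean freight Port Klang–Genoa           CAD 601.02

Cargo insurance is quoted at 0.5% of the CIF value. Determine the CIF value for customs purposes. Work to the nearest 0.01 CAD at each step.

CIF value: CAD 77661.89

Let C be the CIF value. C = EXW price + pre-shipment costs + freight + 0.5% × C
C − 0.5% × C = 74280.96 + 1673.13 + 103.15 + 615.32 + 601.02
0.995 × C = 77273.58
C = 77273.58 / 0.995 = 77661.89
Insurance premium = 0.5% × 77661.89 = 388.31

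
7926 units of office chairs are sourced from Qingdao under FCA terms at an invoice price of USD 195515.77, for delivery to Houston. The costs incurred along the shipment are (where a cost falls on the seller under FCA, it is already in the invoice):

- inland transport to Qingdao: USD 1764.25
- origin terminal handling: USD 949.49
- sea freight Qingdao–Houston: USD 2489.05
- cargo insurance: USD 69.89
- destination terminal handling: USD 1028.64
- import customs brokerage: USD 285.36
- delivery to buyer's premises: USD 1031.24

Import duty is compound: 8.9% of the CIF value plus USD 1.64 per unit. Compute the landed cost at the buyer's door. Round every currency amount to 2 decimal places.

Total landed cost: USD 232081.23

FCA: the seller delivers export-cleared goods to the carrier; the buyer bears costs from that point.
Already in the invoice (seller's account under FCA): inland to port — exclude.
CIF value = FCA price + origin terminal + freight + insurance = 195515.77 + 949.49 + 2489.05 + 69.89 = 199024.20
Ad valorem component: 199024.20 × 8.9% = 17713.15
Specific component: 7926 × 1.64 = 12998.64
Import duty = 17713.15 + 12998.64 = 30711.79
Buyer bears: origin terminal 949.49 + freight 2489.05 + insurance 69.89 + destination terminal 1028.64 + brokerage 285.36 + delivery 1031.24 + duty 30711.79 = 36565.46
Landed cost = invoice 195515.77 + 36565.46 = 232081.23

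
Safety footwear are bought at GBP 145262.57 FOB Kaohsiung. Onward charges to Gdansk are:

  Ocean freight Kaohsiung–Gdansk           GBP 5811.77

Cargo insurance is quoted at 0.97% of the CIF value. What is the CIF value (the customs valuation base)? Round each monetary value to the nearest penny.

Let C be the CIF value. C = FOB price + freight + 0.97% × C
C − 0.97% × C = 145262.57 + 5811.77
0.9903 × C = 151074.34
C = 151074.34 / 0.9903 = 152554.11
Insurance premium = 0.97% × 152554.11 = 1479.77

CIF value: GBP 152554.11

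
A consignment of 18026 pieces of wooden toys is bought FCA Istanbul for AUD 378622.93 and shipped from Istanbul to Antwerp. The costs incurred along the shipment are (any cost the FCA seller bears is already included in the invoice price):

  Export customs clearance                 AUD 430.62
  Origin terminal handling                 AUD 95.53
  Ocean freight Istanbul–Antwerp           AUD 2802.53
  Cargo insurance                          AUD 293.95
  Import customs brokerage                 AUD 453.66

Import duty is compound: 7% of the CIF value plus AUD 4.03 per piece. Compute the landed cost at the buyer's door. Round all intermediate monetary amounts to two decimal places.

Total landed cost: AUD 481640.43

FCA: the seller delivers export-cleared goods to the carrier; the buyer bears costs from that point.
Already in the invoice (seller's account under FCA): export clearance — exclude.
CIF value = FCA price + origin terminal + freight + insurance = 378622.93 + 95.53 + 2802.53 + 293.95 = 381814.94
Ad valorem component: 381814.94 × 7% = 26727.05
Specific component: 18026 × 4.03 = 72644.78
Import duty = 26727.05 + 72644.78 = 99371.83
Buyer bears: origin terminal 95.53 + freight 2802.53 + insurance 293.95 + brokerage 453.66 + duty 99371.83 = 103017.50
Landed cost = invoice 378622.93 + 103017.50 = 481640.43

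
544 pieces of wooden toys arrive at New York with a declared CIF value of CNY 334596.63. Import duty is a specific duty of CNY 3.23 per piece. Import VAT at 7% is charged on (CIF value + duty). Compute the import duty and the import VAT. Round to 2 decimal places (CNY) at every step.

Import duty: CNY 1757.12; import VAT: CNY 23544.76

Import duty = 544 × 3.23 = 1757.12
VAT base = CIF + duty = 334596.63 + 1757.12 = 336353.75
Import VAT = 336353.75 × 7% = 23544.76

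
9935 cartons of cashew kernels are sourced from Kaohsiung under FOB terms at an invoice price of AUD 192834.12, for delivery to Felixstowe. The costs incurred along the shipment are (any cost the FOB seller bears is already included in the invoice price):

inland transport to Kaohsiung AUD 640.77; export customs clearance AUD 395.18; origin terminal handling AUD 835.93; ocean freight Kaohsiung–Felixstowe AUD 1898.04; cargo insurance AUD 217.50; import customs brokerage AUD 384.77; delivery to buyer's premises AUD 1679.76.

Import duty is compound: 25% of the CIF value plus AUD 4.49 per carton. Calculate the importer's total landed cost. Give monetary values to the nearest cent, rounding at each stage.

FOB: the seller bears costs until goods are on board at the origin port; the buyer bears freight, insurance and all costs thereafter.
Already in the invoice (seller's account under FOB): inland to port, export clearance, origin terminal — exclude.
CIF value = FOB price + freight + insurance = 192834.12 + 1898.04 + 217.50 = 194949.66
Ad valorem component: 194949.66 × 25% = 48737.42
Specific component: 9935 × 4.49 = 44608.15
Import duty = 48737.42 + 44608.15 = 93345.57
Buyer bears: freight 1898.04 + insurance 217.50 + brokerage 384.77 + delivery 1679.76 + duty 93345.57 = 97525.64
Landed cost = invoice 192834.12 + 97525.64 = 290359.76

Total landed cost: AUD 290359.76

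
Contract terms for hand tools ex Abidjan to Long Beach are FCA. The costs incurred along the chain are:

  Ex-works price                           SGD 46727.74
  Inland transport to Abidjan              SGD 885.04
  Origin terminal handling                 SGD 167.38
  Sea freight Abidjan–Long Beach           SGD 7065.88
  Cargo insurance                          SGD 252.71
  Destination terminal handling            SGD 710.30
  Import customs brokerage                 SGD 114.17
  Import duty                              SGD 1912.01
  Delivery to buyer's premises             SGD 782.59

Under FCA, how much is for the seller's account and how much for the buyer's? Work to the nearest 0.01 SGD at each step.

Seller: SGD 47612.78; buyer: SGD 11005.04

FCA: the seller delivers export-cleared goods to the carrier; the buyer bears costs from that point.
Seller's account: goods 46727.74 + inland to port 885.04 = 47612.78
Buyer's account: origin terminal 167.38 + freight 7065.88 + insurance 252.71 + destination terminal 710.30 + brokerage 114.17 + duty 1912.01 + delivery 782.59 = 11005.04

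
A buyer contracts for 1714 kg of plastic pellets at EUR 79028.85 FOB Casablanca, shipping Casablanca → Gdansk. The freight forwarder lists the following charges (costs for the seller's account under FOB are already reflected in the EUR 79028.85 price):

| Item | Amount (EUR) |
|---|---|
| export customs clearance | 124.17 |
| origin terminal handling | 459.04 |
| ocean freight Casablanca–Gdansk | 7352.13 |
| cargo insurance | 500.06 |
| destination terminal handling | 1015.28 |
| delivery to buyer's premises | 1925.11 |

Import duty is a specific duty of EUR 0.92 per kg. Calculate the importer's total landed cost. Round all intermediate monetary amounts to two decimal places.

FOB: the seller bears costs until goods are on board at the origin port; the buyer bears freight, insurance and all costs thereafter.
Already in the invoice (seller's account under FOB): export clearance, origin terminal — exclude.
CIF value = FOB price + freight + insurance = 79028.85 + 7352.13 + 500.06 = 86881.04
Import duty = 1714 × 0.92 = 1576.88
Buyer bears: freight 7352.13 + insurance 500.06 + destination terminal 1015.28 + delivery 1925.11 + duty 1576.88 = 12369.46
Landed cost = invoice 79028.85 + 12369.46 = 91398.31

Total landed cost: EUR 91398.31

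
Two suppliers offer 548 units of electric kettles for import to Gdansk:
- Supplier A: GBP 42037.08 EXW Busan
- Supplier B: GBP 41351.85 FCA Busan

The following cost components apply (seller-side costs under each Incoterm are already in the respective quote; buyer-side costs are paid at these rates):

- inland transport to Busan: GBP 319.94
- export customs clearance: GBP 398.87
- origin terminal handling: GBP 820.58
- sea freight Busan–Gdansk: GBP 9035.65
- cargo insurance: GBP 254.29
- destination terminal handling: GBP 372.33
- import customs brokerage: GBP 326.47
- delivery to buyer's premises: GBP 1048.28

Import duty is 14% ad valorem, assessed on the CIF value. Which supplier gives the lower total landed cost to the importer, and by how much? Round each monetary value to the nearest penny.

Supplier A (EXW):
CIF value = EXW price + inland to port + export clearance + origin terminal + freight + insurance = 42037.08 + 319.94 + 398.87 + 820.58 + 9035.65 + 254.29 = 52866.41
Import duty = 52866.41 × 14% = 7401.30
Buyer bears (A): 319.94 + 398.87 + 820.58 + 9035.65 + 254.29 + 372.33 + 326.47 + 1048.28 = 12576.41
Landed cost (A) = invoice 42037.08 + 12576.41 + duty 7401.30 = 62014.79
Supplier B (FCA):
CIF value = FCA price + origin terminal + freight + insurance = 41351.85 + 820.58 + 9035.65 + 254.29 = 51462.37
Import duty = 51462.37 × 14% = 7204.73
Buyer bears (B): 820.58 + 9035.65 + 254.29 + 372.33 + 326.47 + 1048.28 = 11857.60
Landed cost (B) = invoice 41351.85 + 11857.60 + duty 7204.73 = 60414.18
Difference = |62014.79 − 60414.18| = 1600.61

Supplier B is cheaper by GBP 1600.61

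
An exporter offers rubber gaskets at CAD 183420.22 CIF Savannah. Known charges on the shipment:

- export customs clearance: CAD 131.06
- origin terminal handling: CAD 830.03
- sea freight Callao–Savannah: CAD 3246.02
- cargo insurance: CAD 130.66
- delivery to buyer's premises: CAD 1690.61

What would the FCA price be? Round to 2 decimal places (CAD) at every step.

FCA price: CAD 179213.51

Not relevant to the conversion: export clearance — on the seller under both CIF and FCA; already in the CIF price and stays in the FCA price. delivery — on the buyer under both terms; not part of either seller's price.
From CIF to FCA, the seller no longer bears: origin terminal, freight, insurance.
FCA price = 183420.22 − 830.03 − 3246.02 − 130.66 = 179213.51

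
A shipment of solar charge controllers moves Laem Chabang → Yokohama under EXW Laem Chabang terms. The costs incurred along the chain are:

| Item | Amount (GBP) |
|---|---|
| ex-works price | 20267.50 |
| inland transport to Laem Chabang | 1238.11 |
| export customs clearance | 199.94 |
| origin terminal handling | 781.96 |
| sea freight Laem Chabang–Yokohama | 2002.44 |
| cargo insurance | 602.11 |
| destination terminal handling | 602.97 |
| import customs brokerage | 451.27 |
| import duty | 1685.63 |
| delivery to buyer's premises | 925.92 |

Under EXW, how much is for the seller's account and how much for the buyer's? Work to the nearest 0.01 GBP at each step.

EXW: the seller makes goods available at their premises; the buyer bears all onward costs.
Seller's account: goods 20267.50 = 20267.50
Buyer's account: inland to port 1238.11 + export clearance 199.94 + origin terminal 781.96 + freight 2002.44 + insurance 602.11 + destination terminal 602.97 + brokerage 451.27 + duty 1685.63 + delivery 925.92 = 8490.35

Seller: GBP 20267.50; buyer: GBP 8490.35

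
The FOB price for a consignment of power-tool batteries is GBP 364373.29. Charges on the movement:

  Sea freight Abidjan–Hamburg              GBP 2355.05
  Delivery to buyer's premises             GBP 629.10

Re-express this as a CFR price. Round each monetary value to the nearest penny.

CFR price: GBP 366728.34

Not relevant to the conversion: delivery — on the buyer under both terms; not part of either seller's price.
From FOB to CFR, the seller additionally bears: freight.
CFR price = 364373.29 + 2355.05 = 366728.34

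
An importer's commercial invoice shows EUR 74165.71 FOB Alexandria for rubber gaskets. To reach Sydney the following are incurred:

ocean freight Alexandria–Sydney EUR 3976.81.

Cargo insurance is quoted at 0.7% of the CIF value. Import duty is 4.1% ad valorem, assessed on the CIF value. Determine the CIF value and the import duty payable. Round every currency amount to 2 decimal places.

CIF value: EUR 78693.37; import duty: EUR 3226.43

Let C be the CIF value. C = FOB price + freight + 0.7% × C
C − 0.7% × C = 74165.71 + 3976.81
0.993 × C = 78142.52
C = 78142.52 / 0.993 = 78693.37
Insurance premium = 0.7% × 78693.37 = 550.85
Import duty = 78693.37 × 4.1% = 3226.43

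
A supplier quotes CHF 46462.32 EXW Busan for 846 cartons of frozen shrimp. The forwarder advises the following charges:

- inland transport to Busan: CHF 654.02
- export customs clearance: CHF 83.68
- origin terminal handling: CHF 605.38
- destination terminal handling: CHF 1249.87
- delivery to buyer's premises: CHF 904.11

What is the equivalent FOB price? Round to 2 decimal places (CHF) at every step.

FOB price: CHF 47805.40

Not relevant to the conversion: delivery, destination terminal — on the buyer under both terms; not part of either seller's price.
From EXW to FOB, the seller additionally bears: inland to port, export clearance, origin terminal.
FOB price = 46462.32 + 654.02 + 83.68 + 605.38 = 47805.40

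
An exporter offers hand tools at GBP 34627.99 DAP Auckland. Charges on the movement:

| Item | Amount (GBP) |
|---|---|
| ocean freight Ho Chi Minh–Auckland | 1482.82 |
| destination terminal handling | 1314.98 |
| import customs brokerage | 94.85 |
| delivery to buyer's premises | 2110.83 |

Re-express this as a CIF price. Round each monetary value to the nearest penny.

Not relevant to the conversion: freight — on the seller under both DAP and CIF; already in the DAP price and stays in the CIF price. brokerage — on the buyer under both terms; not part of either seller's price.
From DAP to CIF, the seller no longer bears: destination terminal, delivery.
CIF price = 34627.99 − 1314.98 − 2110.83 = 31202.18

CIF price: GBP 31202.18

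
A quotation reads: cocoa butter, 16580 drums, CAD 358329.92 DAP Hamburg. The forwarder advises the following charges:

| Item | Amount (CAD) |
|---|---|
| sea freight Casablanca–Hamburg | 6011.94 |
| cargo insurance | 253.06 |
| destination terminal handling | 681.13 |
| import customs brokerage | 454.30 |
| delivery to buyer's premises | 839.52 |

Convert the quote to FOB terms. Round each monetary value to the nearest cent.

Not relevant to the conversion: brokerage — on the buyer under both terms; not part of either seller's price.
From DAP to FOB, the seller no longer bears: freight, insurance, destination terminal, delivery.
FOB price = 358329.92 − 6011.94 − 253.06 − 681.13 − 839.52 = 350544.27

FOB price: CAD 350544.27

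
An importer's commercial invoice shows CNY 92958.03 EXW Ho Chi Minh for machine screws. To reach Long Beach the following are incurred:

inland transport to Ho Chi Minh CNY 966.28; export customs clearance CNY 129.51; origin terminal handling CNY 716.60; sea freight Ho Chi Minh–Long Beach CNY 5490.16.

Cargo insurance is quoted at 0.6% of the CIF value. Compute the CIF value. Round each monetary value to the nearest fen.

CIF value: CNY 100865.77

Let C be the CIF value. C = EXW price + pre-shipment costs + freight + 0.6% × C
C − 0.6% × C = 92958.03 + 966.28 + 129.51 + 716.60 + 5490.16
0.994 × C = 100260.58
C = 100260.58 / 0.994 = 100865.77
Insurance premium = 0.6% × 100865.77 = 605.19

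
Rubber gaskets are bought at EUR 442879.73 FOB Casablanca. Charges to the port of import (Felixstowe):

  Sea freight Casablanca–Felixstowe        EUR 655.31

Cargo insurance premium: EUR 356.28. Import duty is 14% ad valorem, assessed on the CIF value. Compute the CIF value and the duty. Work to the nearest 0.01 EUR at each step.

CIF = FOB price + freight + insurance
CIF = 442879.73 + 655.31 + 356.28 = 443891.32
Import duty = 443891.32 × 14% = 62144.78

CIF value: EUR 443891.32; import duty: EUR 62144.78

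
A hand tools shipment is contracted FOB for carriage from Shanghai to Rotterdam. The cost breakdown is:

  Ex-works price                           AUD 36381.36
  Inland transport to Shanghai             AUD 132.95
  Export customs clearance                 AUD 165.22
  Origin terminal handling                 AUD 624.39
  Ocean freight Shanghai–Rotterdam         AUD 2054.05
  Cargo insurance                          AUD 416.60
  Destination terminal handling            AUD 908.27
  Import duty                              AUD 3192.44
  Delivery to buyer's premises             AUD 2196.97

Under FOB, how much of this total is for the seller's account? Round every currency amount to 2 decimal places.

FOB: the seller bears costs until goods are on board at the origin port; the buyer bears freight, insurance and all costs thereafter.
Seller's account: goods 36381.36 + inland to port 132.95 + export clearance 165.22 + origin terminal 624.39 = 37303.92
Buyer's account: freight 2054.05 + insurance 416.60 + destination terminal 908.27 + duty 3192.44 + delivery 2196.97 = 8768.33

Seller's account: AUD 37303.92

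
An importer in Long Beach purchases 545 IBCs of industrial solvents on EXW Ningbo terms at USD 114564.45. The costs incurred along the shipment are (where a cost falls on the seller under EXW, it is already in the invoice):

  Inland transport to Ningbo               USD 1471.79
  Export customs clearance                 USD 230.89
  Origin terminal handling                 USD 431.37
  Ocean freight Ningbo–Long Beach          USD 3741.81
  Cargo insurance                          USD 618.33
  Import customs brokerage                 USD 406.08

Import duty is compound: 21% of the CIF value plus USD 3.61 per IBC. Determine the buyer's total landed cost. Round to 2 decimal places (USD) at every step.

EXW: the seller makes goods available at their premises; the buyer bears all onward costs.
CIF value = EXW price + inland to port + export clearance + origin terminal + freight + insurance = 114564.45 + 1471.79 + 230.89 + 431.37 + 3741.81 + 618.33 = 121058.64
Ad valorem component: 121058.64 × 21% = 25422.31
Specific component: 545 × 3.61 = 1967.45
Import duty = 25422.31 + 1967.45 = 27389.76
Buyer bears: inland to port 1471.79 + export clearance 230.89 + origin terminal 431.37 + freight 3741.81 + insurance 618.33 + brokerage 406.08 + duty 27389.76 = 34290.03
Landed cost = invoice 114564.45 + 34290.03 = 148854.48

Total landed cost: USD 148854.48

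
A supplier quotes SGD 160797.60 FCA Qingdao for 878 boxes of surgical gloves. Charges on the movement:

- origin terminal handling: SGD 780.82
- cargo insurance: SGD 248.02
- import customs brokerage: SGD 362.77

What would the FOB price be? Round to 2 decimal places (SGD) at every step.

Not relevant to the conversion: insurance, brokerage — on the buyer under both terms; not part of either seller's price.
From FCA to FOB, the seller additionally bears: origin terminal.
FOB price = 160797.60 + 780.82 = 161578.42

FOB price: SGD 161578.42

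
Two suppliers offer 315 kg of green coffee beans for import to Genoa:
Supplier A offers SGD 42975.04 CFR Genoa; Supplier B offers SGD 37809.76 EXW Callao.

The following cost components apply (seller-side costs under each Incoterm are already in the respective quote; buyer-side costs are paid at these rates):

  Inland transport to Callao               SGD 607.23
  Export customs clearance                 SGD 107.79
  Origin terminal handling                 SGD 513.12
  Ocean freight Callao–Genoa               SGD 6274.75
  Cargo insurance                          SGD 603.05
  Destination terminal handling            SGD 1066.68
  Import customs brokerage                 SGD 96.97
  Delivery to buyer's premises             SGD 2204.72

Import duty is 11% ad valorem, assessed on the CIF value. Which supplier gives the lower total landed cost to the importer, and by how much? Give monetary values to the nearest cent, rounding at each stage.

Supplier A is cheaper by SGD 2594.75

Supplier A (CFR):
CIF value = CFR price + insurance = 42975.04 + 603.05 = 43578.09
Import duty = 43578.09 × 11% = 4793.59
Buyer bears (A): 603.05 + 1066.68 + 96.97 + 2204.72 = 3971.42
Landed cost (A) = invoice 42975.04 + 3971.42 + duty 4793.59 = 51740.05
Supplier B (EXW):
CIF value = EXW price + inland to port + export clearance + origin terminal + freight + insurance = 37809.76 + 607.23 + 107.79 + 513.12 + 6274.75 + 603.05 = 45915.70
Import duty = 45915.70 × 11% = 5050.73
Buyer bears (B): 607.23 + 107.79 + 513.12 + 6274.75 + 603.05 + 1066.68 + 96.97 + 2204.72 = 11474.31
Landed cost (B) = invoice 37809.76 + 11474.31 + duty 5050.73 = 54334.80
Difference = |51740.05 − 54334.80| = 2594.75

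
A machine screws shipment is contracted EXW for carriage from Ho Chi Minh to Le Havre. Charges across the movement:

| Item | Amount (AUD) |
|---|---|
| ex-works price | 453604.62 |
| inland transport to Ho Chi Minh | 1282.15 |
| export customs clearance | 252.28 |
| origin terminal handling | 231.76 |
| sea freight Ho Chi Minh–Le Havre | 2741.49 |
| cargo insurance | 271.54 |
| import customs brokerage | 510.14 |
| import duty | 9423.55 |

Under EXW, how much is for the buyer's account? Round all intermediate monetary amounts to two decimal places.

Buyer's account: AUD 14712.91

EXW: the seller makes goods available at their premises; the buyer bears all onward costs.
Seller's account: goods 453604.62 = 453604.62
Buyer's account: inland to port 1282.15 + export clearance 252.28 + origin terminal 231.76 + freight 2741.49 + insurance 271.54 + brokerage 510.14 + duty 9423.55 = 14712.91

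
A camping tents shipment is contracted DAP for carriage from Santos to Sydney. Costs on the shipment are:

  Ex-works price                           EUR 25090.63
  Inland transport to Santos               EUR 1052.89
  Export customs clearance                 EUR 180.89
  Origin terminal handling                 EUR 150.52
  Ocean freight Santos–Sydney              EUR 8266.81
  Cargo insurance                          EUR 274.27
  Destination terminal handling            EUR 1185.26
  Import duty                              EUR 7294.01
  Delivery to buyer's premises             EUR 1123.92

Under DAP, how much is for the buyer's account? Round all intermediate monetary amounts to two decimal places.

DAP: the seller bears all costs to the named destination except import duty and clearance.
Seller's account: goods 25090.63 + inland to port 1052.89 + export clearance 180.89 + origin terminal 150.52 + freight 8266.81 + insurance 274.27 + destination terminal 1185.26 + delivery 1123.92 = 37325.19
Buyer's account: duty 7294.01 = 7294.01

Buyer's account: EUR 7294.01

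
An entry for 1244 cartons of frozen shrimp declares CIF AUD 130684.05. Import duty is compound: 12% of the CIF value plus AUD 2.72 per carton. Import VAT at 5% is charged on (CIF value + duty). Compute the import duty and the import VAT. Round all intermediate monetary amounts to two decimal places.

Import duty: AUD 19065.77; import VAT: AUD 7487.49

Ad valorem component: 130684.05 × 12% = 15682.09
Specific component: 1244 × 2.72 = 3383.68
Import duty = 15682.09 + 3383.68 = 19065.77
VAT base = CIF + duty = 130684.05 + 19065.77 = 149749.82
Import VAT = 149749.82 × 5% = 7487.49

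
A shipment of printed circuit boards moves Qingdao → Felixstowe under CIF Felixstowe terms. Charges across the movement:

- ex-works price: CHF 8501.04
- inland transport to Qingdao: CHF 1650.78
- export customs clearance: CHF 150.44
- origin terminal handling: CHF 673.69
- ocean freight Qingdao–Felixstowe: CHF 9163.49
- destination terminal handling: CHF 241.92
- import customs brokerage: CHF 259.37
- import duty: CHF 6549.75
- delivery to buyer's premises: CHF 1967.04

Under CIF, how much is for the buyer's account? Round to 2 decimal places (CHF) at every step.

Buyer's account: CHF 9018.08

CIF: the seller pays costs through ocean freight and marine insurance to the destination port.
Seller's account: goods 8501.04 + inland to port 1650.78 + export clearance 150.44 + origin terminal 673.69 + freight 9163.49 = 20139.44
Buyer's account: destination terminal 241.92 + brokerage 259.37 + duty 6549.75 + delivery 1967.04 = 9018.08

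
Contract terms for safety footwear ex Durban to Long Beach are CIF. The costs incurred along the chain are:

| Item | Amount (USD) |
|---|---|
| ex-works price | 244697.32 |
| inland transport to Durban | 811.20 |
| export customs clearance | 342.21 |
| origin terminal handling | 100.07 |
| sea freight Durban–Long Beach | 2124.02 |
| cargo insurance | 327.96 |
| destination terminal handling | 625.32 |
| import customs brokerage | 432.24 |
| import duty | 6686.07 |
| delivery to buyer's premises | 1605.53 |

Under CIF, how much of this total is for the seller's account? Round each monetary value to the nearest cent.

CIF: the seller pays costs through ocean freight and marine insurance to the destination port.
Seller's account: goods 244697.32 + inland to port 811.20 + export clearance 342.21 + origin terminal 100.07 + freight 2124.02 + insurance 327.96 = 248402.78
Buyer's account: destination terminal 625.32 + brokerage 432.24 + duty 6686.07 + delivery 1605.53 = 9349.16

Seller's account: USD 248402.78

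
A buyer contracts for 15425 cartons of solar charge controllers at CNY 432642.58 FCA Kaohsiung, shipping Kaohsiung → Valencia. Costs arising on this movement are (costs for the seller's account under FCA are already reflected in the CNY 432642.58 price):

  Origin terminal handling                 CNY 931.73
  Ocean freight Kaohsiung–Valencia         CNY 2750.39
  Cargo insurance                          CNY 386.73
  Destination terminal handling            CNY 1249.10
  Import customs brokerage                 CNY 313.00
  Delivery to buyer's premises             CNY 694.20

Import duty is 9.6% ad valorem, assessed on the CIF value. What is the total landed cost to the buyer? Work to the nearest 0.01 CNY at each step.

FCA: the seller delivers export-cleared goods to the carrier; the buyer bears costs from that point.
CIF value = FCA price + origin terminal + freight + insurance = 432642.58 + 931.73 + 2750.39 + 386.73 = 436711.43
Import duty = 436711.43 × 9.6% = 41924.30
Buyer bears: origin terminal 931.73 + freight 2750.39 + insurance 386.73 + destination terminal 1249.10 + brokerage 313.00 + delivery 694.20 + duty 41924.30 = 48249.45
Landed cost = invoice 432642.58 + 48249.45 = 480892.03

Total landed cost: CNY 480892.03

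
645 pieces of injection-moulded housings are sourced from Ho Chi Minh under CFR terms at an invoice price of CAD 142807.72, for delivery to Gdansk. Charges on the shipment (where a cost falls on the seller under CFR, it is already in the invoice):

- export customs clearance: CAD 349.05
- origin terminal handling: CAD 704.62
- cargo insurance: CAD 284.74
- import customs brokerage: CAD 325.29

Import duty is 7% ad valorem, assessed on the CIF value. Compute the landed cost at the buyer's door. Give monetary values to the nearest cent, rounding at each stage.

CFR: the seller pays costs through ocean freight to the destination port, but not insurance.
Already in the invoice (seller's account under CFR): export clearance, origin terminal — exclude.
CIF value = CFR price + insurance = 142807.72 + 284.74 = 143092.46
Import duty = 143092.46 × 7% = 10016.47
Buyer bears: insurance 284.74 + brokerage 325.29 + duty 10016.47 = 10626.50
Landed cost = invoice 142807.72 + 10626.50 = 153434.22

Total landed cost: CAD 153434.22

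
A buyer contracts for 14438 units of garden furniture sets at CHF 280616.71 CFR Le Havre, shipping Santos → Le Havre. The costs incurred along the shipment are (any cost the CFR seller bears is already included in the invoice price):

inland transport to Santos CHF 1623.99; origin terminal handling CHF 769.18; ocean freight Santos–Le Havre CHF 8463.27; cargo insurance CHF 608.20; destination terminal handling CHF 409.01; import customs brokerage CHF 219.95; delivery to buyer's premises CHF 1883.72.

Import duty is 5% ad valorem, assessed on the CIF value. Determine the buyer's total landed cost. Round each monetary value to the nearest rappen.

CFR: the seller pays costs through ocean freight to the destination port, but not insurance.
Already in the invoice (seller's account under CFR): inland to port, origin terminal, freight — exclude.
CIF value = CFR price + insurance = 280616.71 + 608.20 = 281224.91
Import duty = 281224.91 × 5% = 14061.25
Buyer bears: insurance 608.20 + destination terminal 409.01 + brokerage 219.95 + delivery 1883.72 + duty 14061.25 = 17182.13
Landed cost = invoice 280616.71 + 17182.13 = 297798.84

Total landed cost: CHF 297798.84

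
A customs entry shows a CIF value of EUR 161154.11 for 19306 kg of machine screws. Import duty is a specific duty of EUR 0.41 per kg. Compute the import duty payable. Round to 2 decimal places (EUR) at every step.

Import duty = 19306 × 0.41 = 7915.46

Import duty: EUR 7915.46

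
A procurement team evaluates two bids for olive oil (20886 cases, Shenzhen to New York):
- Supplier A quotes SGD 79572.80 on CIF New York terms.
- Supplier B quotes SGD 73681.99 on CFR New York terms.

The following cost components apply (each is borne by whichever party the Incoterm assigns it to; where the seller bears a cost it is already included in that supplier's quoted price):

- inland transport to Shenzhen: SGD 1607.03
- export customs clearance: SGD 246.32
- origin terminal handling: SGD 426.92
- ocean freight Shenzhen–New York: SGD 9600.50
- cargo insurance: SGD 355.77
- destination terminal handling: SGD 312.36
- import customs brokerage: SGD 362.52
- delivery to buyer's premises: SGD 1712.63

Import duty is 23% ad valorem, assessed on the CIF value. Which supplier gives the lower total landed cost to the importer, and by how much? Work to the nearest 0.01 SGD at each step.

Supplier A (CIF):
The CIF price already equals the CIF value: 79572.80
Import duty = 79572.80 × 23% = 18301.74
Buyer bears (A): 312.36 + 362.52 + 1712.63 = 2387.51
Landed cost (A) = invoice 79572.80 + 2387.51 + duty 18301.74 = 100262.05
Supplier B (CFR):
CIF value = CFR price + insurance = 73681.99 + 355.77 = 74037.76
Import duty = 74037.76 × 23% = 17028.68
Buyer bears (B): 355.77 + 312.36 + 362.52 + 1712.63 = 2743.28
Landed cost (B) = invoice 73681.99 + 2743.28 + duty 17028.68 = 93453.95
Difference = |100262.05 − 93453.95| = 6808.10

Supplier B is cheaper by SGD 6808.10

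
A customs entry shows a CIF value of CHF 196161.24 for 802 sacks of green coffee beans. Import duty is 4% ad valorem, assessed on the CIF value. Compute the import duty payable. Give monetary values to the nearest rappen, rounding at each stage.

Import duty: CHF 7846.45

Import duty = 196161.24 × 4% = 7846.45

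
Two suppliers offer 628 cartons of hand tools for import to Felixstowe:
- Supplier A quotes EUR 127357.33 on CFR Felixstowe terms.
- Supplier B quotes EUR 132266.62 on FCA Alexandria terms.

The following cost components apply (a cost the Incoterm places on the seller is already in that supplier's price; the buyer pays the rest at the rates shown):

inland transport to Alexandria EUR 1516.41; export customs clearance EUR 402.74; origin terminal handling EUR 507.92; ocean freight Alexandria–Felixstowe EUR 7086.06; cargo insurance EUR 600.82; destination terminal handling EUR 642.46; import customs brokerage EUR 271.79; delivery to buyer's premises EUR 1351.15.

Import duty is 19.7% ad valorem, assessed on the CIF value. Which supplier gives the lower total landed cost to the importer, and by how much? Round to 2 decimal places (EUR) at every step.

Supplier A is cheaper by EUR 14966.41

Supplier A (CFR):
CIF value = CFR price + insurance = 127357.33 + 600.82 = 127958.15
Import duty = 127958.15 × 19.7% = 25207.76
Buyer bears (A): 600.82 + 642.46 + 271.79 + 1351.15 = 2866.22
Landed cost (A) = invoice 127357.33 + 2866.22 + duty 25207.76 = 155431.31
Supplier B (FCA):
CIF value = FCA price + origin terminal + freight + insurance = 132266.62 + 507.92 + 7086.06 + 600.82 = 140461.42
Import duty = 140461.42 × 19.7% = 27670.90
Buyer bears (B): 507.92 + 7086.06 + 600.82 + 642.46 + 271.79 + 1351.15 = 10460.20
Landed cost (B) = invoice 132266.62 + 10460.20 + duty 27670.90 = 170397.72
Difference = |155431.31 − 170397.72| = 14966.41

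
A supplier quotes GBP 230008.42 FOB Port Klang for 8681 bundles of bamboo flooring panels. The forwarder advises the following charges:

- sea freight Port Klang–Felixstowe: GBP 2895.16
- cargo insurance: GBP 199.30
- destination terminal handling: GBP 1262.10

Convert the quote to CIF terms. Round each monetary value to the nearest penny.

CIF price: GBP 233102.88

Not relevant to the conversion: destination terminal — on the buyer under both terms; not part of either seller's price.
From FOB to CIF, the seller additionally bears: freight, insurance.
CIF price = 230008.42 + 2895.16 + 199.30 = 233102.88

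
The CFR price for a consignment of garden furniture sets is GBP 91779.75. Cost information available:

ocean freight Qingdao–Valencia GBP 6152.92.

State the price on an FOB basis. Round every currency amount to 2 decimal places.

FOB price: GBP 85626.83

From CFR to FOB, the seller no longer bears: freight.
FOB price = 91779.75 − 6152.92 = 85626.83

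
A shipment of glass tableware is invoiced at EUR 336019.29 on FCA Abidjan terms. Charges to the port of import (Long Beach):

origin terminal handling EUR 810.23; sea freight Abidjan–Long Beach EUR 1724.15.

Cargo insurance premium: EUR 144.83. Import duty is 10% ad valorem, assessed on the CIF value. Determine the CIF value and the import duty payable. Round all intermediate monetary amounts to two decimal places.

CIF = FCA price + pre-shipment costs + freight + insurance
CIF = 336019.29 + 810.23 + 1724.15 + 144.83 = 338698.50
Import duty = 338698.50 × 10% = 33869.85

CIF value: EUR 338698.50; import duty: EUR 33869.85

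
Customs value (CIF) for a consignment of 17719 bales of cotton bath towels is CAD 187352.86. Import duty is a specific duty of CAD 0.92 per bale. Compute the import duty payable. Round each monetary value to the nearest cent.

Import duty = 17719 × 0.92 = 16301.48

Import duty: CAD 16301.48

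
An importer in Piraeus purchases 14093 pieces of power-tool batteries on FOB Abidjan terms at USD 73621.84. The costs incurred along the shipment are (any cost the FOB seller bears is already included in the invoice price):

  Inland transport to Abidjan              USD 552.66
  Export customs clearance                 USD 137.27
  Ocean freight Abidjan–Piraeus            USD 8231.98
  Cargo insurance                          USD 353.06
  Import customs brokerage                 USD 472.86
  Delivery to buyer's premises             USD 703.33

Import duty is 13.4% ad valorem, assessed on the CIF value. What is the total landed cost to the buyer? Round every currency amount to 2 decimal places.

FOB: the seller bears costs until goods are on board at the origin port; the buyer bears freight, insurance and all costs thereafter.
Already in the invoice (seller's account under FOB): inland to port, export clearance — exclude.
CIF value = FOB price + freight + insurance = 73621.84 + 8231.98 + 353.06 = 82206.88
Import duty = 82206.88 × 13.4% = 11015.72
Buyer bears: freight 8231.98 + insurance 353.06 + brokerage 472.86 + delivery 703.33 + duty 11015.72 = 20776.95
Landed cost = invoice 73621.84 + 20776.95 = 94398.79

Total landed cost: USD 94398.79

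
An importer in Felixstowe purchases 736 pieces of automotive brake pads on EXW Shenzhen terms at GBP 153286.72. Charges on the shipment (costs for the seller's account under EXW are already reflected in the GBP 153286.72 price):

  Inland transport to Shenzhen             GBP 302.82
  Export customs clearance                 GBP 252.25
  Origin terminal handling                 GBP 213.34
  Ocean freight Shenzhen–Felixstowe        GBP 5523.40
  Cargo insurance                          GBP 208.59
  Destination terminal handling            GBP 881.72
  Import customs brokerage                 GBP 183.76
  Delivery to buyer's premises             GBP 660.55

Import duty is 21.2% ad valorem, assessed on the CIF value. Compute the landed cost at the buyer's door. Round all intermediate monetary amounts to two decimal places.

EXW: the seller makes goods available at their premises; the buyer bears all onward costs.
CIF value = EXW price + inland to port + export clearance + origin terminal + freight + insurance = 153286.72 + 302.82 + 252.25 + 213.34 + 5523.40 + 208.59 = 159787.12
Import duty = 159787.12 × 21.2% = 33874.87
Buyer bears: inland to port 302.82 + export clearance 252.25 + origin terminal 213.34 + freight 5523.40 + insurance 208.59 + destination terminal 881.72 + brokerage 183.76 + delivery 660.55 + duty 33874.87 = 42101.30
Landed cost = invoice 153286.72 + 42101.30 = 195388.02

Total landed cost: GBP 195388.02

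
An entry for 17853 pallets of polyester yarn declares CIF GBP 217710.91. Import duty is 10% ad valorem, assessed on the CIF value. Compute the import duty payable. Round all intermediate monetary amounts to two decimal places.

Import duty: GBP 21771.09

Import duty = 217710.91 × 10% = 21771.09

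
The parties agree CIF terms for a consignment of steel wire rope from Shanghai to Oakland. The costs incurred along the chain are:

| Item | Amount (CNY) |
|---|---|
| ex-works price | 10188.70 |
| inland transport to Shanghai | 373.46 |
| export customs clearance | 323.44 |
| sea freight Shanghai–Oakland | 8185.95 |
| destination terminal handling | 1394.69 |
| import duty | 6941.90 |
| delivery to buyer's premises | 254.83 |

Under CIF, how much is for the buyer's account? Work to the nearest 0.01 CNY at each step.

Buyer's account: CNY 8591.42

CIF: the seller pays costs through ocean freight and marine insurance to the destination port.
Seller's account: goods 10188.70 + inland to port 373.46 + export clearance 323.44 + freight 8185.95 = 19071.55
Buyer's account: destination terminal 1394.69 + duty 6941.90 + delivery 254.83 = 8591.42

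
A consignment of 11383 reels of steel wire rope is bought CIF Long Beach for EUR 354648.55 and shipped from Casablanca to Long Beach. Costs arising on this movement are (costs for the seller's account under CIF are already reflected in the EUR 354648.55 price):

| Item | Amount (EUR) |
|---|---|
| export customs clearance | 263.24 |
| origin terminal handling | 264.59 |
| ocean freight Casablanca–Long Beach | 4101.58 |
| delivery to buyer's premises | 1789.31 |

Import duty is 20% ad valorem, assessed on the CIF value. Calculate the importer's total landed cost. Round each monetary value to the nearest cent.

CIF: the seller pays costs through ocean freight and marine insurance to the destination port.
Already in the invoice (seller's account under CIF): export clearance, origin terminal, freight — exclude.
The CIF price already equals the CIF value: 354648.55
Import duty = 354648.55 × 20% = 70929.71
Buyer bears: delivery 1789.31 + duty 70929.71 = 72719.02
Landed cost = invoice 354648.55 + 72719.02 = 427367.57

Total landed cost: EUR 427367.57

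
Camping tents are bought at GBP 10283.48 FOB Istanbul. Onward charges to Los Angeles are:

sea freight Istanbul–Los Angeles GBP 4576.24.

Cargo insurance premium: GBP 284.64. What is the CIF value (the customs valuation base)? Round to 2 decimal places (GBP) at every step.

CIF = FOB price + freight + insurance
CIF = 10283.48 + 4576.24 + 284.64 = 15144.36

CIF value: GBP 15144.36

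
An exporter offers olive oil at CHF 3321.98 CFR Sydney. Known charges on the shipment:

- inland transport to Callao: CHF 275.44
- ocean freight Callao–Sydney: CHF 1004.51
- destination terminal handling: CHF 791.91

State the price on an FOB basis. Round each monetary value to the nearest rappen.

FOB price: CHF 2317.47

Not relevant to the conversion: inland to port — on the seller under both CFR and FOB; already in the CFR price and stays in the FOB price. destination terminal — on the buyer under both terms; not part of either seller's price.
From CFR to FOB, the seller no longer bears: freight.
FOB price = 3321.98 − 1004.51 = 2317.47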